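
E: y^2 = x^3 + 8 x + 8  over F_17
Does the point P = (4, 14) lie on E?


Check whether y^2 = x^3 + 8 x + 8 (mod 17) for (x, y) = (4, 14).
LHS: y^2 = 14^2 mod 17 = 9
RHS: x^3 + 8 x + 8 = 4^3 + 8*4 + 8 mod 17 = 2
LHS != RHS

No, not on the curve


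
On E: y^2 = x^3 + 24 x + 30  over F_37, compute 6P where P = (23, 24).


k = 6 = 110_2 (binary, LSB first: 011)
Double-and-add from P = (23, 24):
  bit 0 = 0: acc unchanged = O
  bit 1 = 1: acc = O + (31, 22) = (31, 22)
  bit 2 = 1: acc = (31, 22) + (21, 8) = (21, 29)

6P = (21, 29)


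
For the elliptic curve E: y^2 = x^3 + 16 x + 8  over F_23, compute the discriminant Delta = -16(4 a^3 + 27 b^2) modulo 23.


4 a^3 + 27 b^2 = 4*16^3 + 27*8^2 = 16384 + 1728 = 18112
Delta = -16 * (18112) = -289792
Delta mod 23 = 8

Delta = 8 (mod 23)


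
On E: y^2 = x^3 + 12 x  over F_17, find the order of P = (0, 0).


Compute successive multiples of P until we hit O:
  1P = (0, 0)
  2P = O

ord(P) = 2


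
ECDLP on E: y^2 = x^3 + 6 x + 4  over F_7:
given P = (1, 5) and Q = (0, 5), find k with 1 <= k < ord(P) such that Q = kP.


Enumerate multiples of P until we hit Q = (0, 5):
  1P = (1, 5)
  2P = (0, 5)
Match found at i = 2.

k = 2


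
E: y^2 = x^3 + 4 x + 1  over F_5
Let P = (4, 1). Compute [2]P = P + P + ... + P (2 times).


k = 2 = 10_2 (binary, LSB first: 01)
Double-and-add from P = (4, 1):
  bit 0 = 0: acc unchanged = O
  bit 1 = 1: acc = O + (3, 0) = (3, 0)

2P = (3, 0)


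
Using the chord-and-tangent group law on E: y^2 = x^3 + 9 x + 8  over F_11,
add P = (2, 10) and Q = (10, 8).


P != Q, so use the chord formula.
s = (y2 - y1) / (x2 - x1) = (9) / (8) mod 11 = 8
x3 = s^2 - x1 - x2 mod 11 = 8^2 - 2 - 10 = 8
y3 = s (x1 - x3) - y1 mod 11 = 8 * (2 - 8) - 10 = 8

P + Q = (8, 8)


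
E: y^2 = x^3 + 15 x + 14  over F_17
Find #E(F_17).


For each x in F_17, count y with y^2 = x^3 + 15 x + 14 mod 17:
  x = 1: RHS = 13, y in [8, 9]  -> 2 point(s)
  x = 2: RHS = 1, y in [1, 16]  -> 2 point(s)
  x = 3: RHS = 1, y in [1, 16]  -> 2 point(s)
  x = 4: RHS = 2, y in [6, 11]  -> 2 point(s)
  x = 8: RHS = 0, y in [0]  -> 1 point(s)
  x = 10: RHS = 8, y in [5, 12]  -> 2 point(s)
  x = 12: RHS = 1, y in [1, 16]  -> 2 point(s)
  x = 13: RHS = 9, y in [3, 14]  -> 2 point(s)
  x = 16: RHS = 15, y in [7, 10]  -> 2 point(s)
Affine points: 17. Add the point at infinity: total = 18.

#E(F_17) = 18


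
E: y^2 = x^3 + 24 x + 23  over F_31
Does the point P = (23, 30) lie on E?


Check whether y^2 = x^3 + 24 x + 23 (mod 31) for (x, y) = (23, 30).
LHS: y^2 = 30^2 mod 31 = 1
RHS: x^3 + 24 x + 23 = 23^3 + 24*23 + 23 mod 31 = 1
LHS = RHS

Yes, on the curve


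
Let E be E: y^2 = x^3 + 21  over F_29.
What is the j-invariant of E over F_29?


Delta = -16(4 a^3 + 27 b^2) mod 29 = 18
-1728 * (4 a)^3 = -1728 * (4*0)^3 mod 29 = 0
j = 0 * 18^(-1) mod 29 = 0

j = 0 (mod 29)


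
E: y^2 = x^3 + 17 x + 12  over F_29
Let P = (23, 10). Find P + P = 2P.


Doubling: s = (3 x1^2 + a) / (2 y1)
s = (3*23^2 + 17) / (2*10) mod 29 = 28
x3 = s^2 - 2 x1 mod 29 = 28^2 - 2*23 = 13
y3 = s (x1 - x3) - y1 mod 29 = 28 * (23 - 13) - 10 = 9

2P = (13, 9)


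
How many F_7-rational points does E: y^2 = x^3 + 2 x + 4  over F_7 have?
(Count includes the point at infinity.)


For each x in F_7, count y with y^2 = x^3 + 2 x + 4 mod 7:
  x = 0: RHS = 4, y in [2, 5]  -> 2 point(s)
  x = 1: RHS = 0, y in [0]  -> 1 point(s)
  x = 2: RHS = 2, y in [3, 4]  -> 2 point(s)
  x = 3: RHS = 2, y in [3, 4]  -> 2 point(s)
  x = 6: RHS = 1, y in [1, 6]  -> 2 point(s)
Affine points: 9. Add the point at infinity: total = 10.

#E(F_7) = 10


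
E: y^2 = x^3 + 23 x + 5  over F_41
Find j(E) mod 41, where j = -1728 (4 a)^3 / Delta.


Delta = -16(4 a^3 + 27 b^2) mod 41 = 8
-1728 * (4 a)^3 = -1728 * (4*23)^3 mod 41 = 27
j = 27 * 8^(-1) mod 41 = 29

j = 29 (mod 41)


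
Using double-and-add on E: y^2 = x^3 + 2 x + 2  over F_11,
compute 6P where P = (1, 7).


k = 6 = 110_2 (binary, LSB first: 011)
Double-and-add from P = (1, 7):
  bit 0 = 0: acc unchanged = O
  bit 1 = 1: acc = O + (2, 6) = (2, 6)
  bit 2 = 1: acc = (2, 6) + (5, 7) = (9, 10)

6P = (9, 10)


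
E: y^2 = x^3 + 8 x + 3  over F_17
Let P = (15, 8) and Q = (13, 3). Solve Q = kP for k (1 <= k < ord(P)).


Enumerate multiples of P until we hit Q = (13, 3):
  1P = (15, 8)
  2P = (13, 3)
Match found at i = 2.

k = 2


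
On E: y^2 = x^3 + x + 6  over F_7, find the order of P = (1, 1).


Compute successive multiples of P until we hit O:
  1P = (1, 1)
  2P = (2, 4)
  3P = (6, 5)
  4P = (4, 5)
  5P = (3, 1)
  6P = (3, 6)
  7P = (4, 2)
  8P = (6, 2)
  ... (continuing to 11P)
  11P = O

ord(P) = 11


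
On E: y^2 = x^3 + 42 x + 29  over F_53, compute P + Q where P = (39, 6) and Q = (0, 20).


P != Q, so use the chord formula.
s = (y2 - y1) / (x2 - x1) = (14) / (14) mod 53 = 1
x3 = s^2 - x1 - x2 mod 53 = 1^2 - 39 - 0 = 15
y3 = s (x1 - x3) - y1 mod 53 = 1 * (39 - 15) - 6 = 18

P + Q = (15, 18)


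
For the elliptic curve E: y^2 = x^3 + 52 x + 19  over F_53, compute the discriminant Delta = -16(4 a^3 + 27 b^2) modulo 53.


4 a^3 + 27 b^2 = 4*52^3 + 27*19^2 = 562432 + 9747 = 572179
Delta = -16 * (572179) = -9154864
Delta mod 53 = 38

Delta = 38 (mod 53)


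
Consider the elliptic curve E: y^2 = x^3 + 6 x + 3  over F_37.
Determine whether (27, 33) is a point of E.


Check whether y^2 = x^3 + 6 x + 3 (mod 37) for (x, y) = (27, 33).
LHS: y^2 = 33^2 mod 37 = 16
RHS: x^3 + 6 x + 3 = 27^3 + 6*27 + 3 mod 37 = 16
LHS = RHS

Yes, on the curve


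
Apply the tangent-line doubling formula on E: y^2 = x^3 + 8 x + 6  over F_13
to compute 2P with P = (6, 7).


Doubling: s = (3 x1^2 + a) / (2 y1)
s = (3*6^2 + 8) / (2*7) mod 13 = 12
x3 = s^2 - 2 x1 mod 13 = 12^2 - 2*6 = 2
y3 = s (x1 - x3) - y1 mod 13 = 12 * (6 - 2) - 7 = 2

2P = (2, 2)


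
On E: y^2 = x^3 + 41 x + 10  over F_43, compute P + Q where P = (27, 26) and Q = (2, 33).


P != Q, so use the chord formula.
s = (y2 - y1) / (x2 - x1) = (7) / (18) mod 43 = 41
x3 = s^2 - x1 - x2 mod 43 = 41^2 - 27 - 2 = 18
y3 = s (x1 - x3) - y1 mod 43 = 41 * (27 - 18) - 26 = 42

P + Q = (18, 42)


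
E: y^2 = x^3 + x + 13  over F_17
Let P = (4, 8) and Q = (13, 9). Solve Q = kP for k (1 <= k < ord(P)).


Enumerate multiples of P until we hit Q = (13, 9):
  1P = (4, 8)
  2P = (13, 8)
  3P = (0, 9)
  4P = (12, 11)
  5P = (3, 3)
  6P = (1, 7)
  7P = (14, 0)
  8P = (1, 10)
  9P = (3, 14)
  10P = (12, 6)
  11P = (0, 8)
  12P = (13, 9)
Match found at i = 12.

k = 12


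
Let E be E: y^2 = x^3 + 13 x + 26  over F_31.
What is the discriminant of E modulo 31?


4 a^3 + 27 b^2 = 4*13^3 + 27*26^2 = 8788 + 18252 = 27040
Delta = -16 * (27040) = -432640
Delta mod 31 = 27

Delta = 27 (mod 31)


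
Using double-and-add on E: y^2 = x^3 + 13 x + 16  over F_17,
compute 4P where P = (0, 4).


k = 4 = 100_2 (binary, LSB first: 001)
Double-and-add from P = (0, 4):
  bit 0 = 0: acc unchanged = O
  bit 1 = 0: acc unchanged = O
  bit 2 = 1: acc = O + (12, 8) = (12, 8)

4P = (12, 8)


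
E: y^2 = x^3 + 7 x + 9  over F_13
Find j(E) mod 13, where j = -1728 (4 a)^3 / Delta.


Delta = -16(4 a^3 + 27 b^2) mod 13 = 9
-1728 * (4 a)^3 = -1728 * (4*7)^3 mod 13 = 8
j = 8 * 9^(-1) mod 13 = 11

j = 11 (mod 13)


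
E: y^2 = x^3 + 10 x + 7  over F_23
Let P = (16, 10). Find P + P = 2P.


Doubling: s = (3 x1^2 + a) / (2 y1)
s = (3*16^2 + 10) / (2*10) mod 23 = 9
x3 = s^2 - 2 x1 mod 23 = 9^2 - 2*16 = 3
y3 = s (x1 - x3) - y1 mod 23 = 9 * (16 - 3) - 10 = 15

2P = (3, 15)


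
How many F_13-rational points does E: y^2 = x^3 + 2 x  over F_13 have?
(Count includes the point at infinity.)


For each x in F_13, count y with y^2 = x^3 + 2 x + 0 mod 13:
  x = 0: RHS = 0, y in [0]  -> 1 point(s)
  x = 1: RHS = 3, y in [4, 9]  -> 2 point(s)
  x = 2: RHS = 12, y in [5, 8]  -> 2 point(s)
  x = 11: RHS = 1, y in [1, 12]  -> 2 point(s)
  x = 12: RHS = 10, y in [6, 7]  -> 2 point(s)
Affine points: 9. Add the point at infinity: total = 10.

#E(F_13) = 10


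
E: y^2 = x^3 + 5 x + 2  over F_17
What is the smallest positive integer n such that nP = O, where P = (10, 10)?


Compute successive multiples of P until we hit O:
  1P = (10, 10)
  2P = (16, 9)
  3P = (0, 11)
  4P = (15, 16)
  5P = (5, 13)
  6P = (1, 5)
  7P = (4, 16)
  8P = (4, 1)
  ... (continuing to 15P)
  15P = O

ord(P) = 15


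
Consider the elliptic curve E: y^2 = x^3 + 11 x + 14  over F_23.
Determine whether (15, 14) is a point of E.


Check whether y^2 = x^3 + 11 x + 14 (mod 23) for (x, y) = (15, 14).
LHS: y^2 = 14^2 mod 23 = 12
RHS: x^3 + 11 x + 14 = 15^3 + 11*15 + 14 mod 23 = 12
LHS = RHS

Yes, on the curve


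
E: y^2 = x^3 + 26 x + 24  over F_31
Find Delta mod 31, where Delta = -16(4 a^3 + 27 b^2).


4 a^3 + 27 b^2 = 4*26^3 + 27*24^2 = 70304 + 15552 = 85856
Delta = -16 * (85856) = -1373696
Delta mod 31 = 7

Delta = 7 (mod 31)


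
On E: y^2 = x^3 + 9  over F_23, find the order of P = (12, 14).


Compute successive multiples of P until we hit O:
  1P = (12, 14)
  2P = (0, 20)
  3P = (17, 0)
  4P = (0, 3)
  5P = (12, 9)
  6P = O

ord(P) = 6


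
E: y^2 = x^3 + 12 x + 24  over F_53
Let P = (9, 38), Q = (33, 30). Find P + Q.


P != Q, so use the chord formula.
s = (y2 - y1) / (x2 - x1) = (45) / (24) mod 53 = 35
x3 = s^2 - x1 - x2 mod 53 = 35^2 - 9 - 33 = 17
y3 = s (x1 - x3) - y1 mod 53 = 35 * (9 - 17) - 38 = 0

P + Q = (17, 0)


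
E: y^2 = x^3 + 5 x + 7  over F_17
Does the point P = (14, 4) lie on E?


Check whether y^2 = x^3 + 5 x + 7 (mod 17) for (x, y) = (14, 4).
LHS: y^2 = 4^2 mod 17 = 16
RHS: x^3 + 5 x + 7 = 14^3 + 5*14 + 7 mod 17 = 16
LHS = RHS

Yes, on the curve


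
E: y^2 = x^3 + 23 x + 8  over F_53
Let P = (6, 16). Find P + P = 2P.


Doubling: s = (3 x1^2 + a) / (2 y1)
s = (3*6^2 + 23) / (2*16) mod 53 = 19
x3 = s^2 - 2 x1 mod 53 = 19^2 - 2*6 = 31
y3 = s (x1 - x3) - y1 mod 53 = 19 * (6 - 31) - 16 = 39

2P = (31, 39)


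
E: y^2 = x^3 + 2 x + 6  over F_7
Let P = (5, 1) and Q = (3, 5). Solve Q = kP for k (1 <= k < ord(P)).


Enumerate multiples of P until we hit Q = (3, 5):
  1P = (5, 1)
  2P = (4, 6)
  3P = (2, 5)
  4P = (1, 3)
  5P = (3, 5)
Match found at i = 5.

k = 5


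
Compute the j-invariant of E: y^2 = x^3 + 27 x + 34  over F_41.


Delta = -16(4 a^3 + 27 b^2) mod 41 = 1
-1728 * (4 a)^3 = -1728 * (4*27)^3 mod 41 = 37
j = 37 * 1^(-1) mod 41 = 37

j = 37 (mod 41)


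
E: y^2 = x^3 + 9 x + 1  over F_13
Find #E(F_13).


For each x in F_13, count y with y^2 = x^3 + 9 x + 1 mod 13:
  x = 0: RHS = 1, y in [1, 12]  -> 2 point(s)
  x = 2: RHS = 1, y in [1, 12]  -> 2 point(s)
  x = 3: RHS = 3, y in [4, 9]  -> 2 point(s)
  x = 4: RHS = 10, y in [6, 7]  -> 2 point(s)
  x = 7: RHS = 4, y in [2, 11]  -> 2 point(s)
  x = 8: RHS = 0, y in [0]  -> 1 point(s)
  x = 10: RHS = 12, y in [5, 8]  -> 2 point(s)
  x = 11: RHS = 1, y in [1, 12]  -> 2 point(s)
  x = 12: RHS = 4, y in [2, 11]  -> 2 point(s)
Affine points: 17. Add the point at infinity: total = 18.

#E(F_13) = 18


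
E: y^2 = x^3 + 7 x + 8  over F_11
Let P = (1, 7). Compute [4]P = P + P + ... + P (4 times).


k = 4 = 100_2 (binary, LSB first: 001)
Double-and-add from P = (1, 7):
  bit 0 = 0: acc unchanged = O
  bit 1 = 0: acc unchanged = O
  bit 2 = 1: acc = O + (8, 2) = (8, 2)

4P = (8, 2)


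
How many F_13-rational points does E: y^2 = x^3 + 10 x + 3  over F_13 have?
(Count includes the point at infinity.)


For each x in F_13, count y with y^2 = x^3 + 10 x + 3 mod 13:
  x = 0: RHS = 3, y in [4, 9]  -> 2 point(s)
  x = 1: RHS = 1, y in [1, 12]  -> 2 point(s)
  x = 4: RHS = 3, y in [4, 9]  -> 2 point(s)
  x = 5: RHS = 9, y in [3, 10]  -> 2 point(s)
  x = 7: RHS = 0, y in [0]  -> 1 point(s)
  x = 8: RHS = 10, y in [6, 7]  -> 2 point(s)
  x = 9: RHS = 3, y in [4, 9]  -> 2 point(s)
  x = 11: RHS = 1, y in [1, 12]  -> 2 point(s)
Affine points: 15. Add the point at infinity: total = 16.

#E(F_13) = 16


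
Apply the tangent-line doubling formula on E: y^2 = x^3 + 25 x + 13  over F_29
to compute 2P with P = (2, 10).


Doubling: s = (3 x1^2 + a) / (2 y1)
s = (3*2^2 + 25) / (2*10) mod 29 = 12
x3 = s^2 - 2 x1 mod 29 = 12^2 - 2*2 = 24
y3 = s (x1 - x3) - y1 mod 29 = 12 * (2 - 24) - 10 = 16

2P = (24, 16)


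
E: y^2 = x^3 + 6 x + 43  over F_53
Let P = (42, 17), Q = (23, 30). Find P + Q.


P != Q, so use the chord formula.
s = (y2 - y1) / (x2 - x1) = (13) / (34) mod 53 = 30
x3 = s^2 - x1 - x2 mod 53 = 30^2 - 42 - 23 = 40
y3 = s (x1 - x3) - y1 mod 53 = 30 * (42 - 40) - 17 = 43

P + Q = (40, 43)


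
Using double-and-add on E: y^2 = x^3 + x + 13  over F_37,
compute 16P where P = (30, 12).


k = 16 = 10000_2 (binary, LSB first: 00001)
Double-and-add from P = (30, 12):
  bit 0 = 0: acc unchanged = O
  bit 1 = 0: acc unchanged = O
  bit 2 = 0: acc unchanged = O
  bit 3 = 0: acc unchanged = O
  bit 4 = 1: acc = O + (9, 14) = (9, 14)

16P = (9, 14)


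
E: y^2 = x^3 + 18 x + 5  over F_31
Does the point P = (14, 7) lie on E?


Check whether y^2 = x^3 + 18 x + 5 (mod 31) for (x, y) = (14, 7).
LHS: y^2 = 7^2 mod 31 = 18
RHS: x^3 + 18 x + 5 = 14^3 + 18*14 + 5 mod 31 = 25
LHS != RHS

No, not on the curve


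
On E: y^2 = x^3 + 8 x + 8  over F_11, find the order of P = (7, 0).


Compute successive multiples of P until we hit O:
  1P = (7, 0)
  2P = O

ord(P) = 2


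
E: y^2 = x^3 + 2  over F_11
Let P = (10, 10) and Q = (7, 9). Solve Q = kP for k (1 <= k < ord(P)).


Enumerate multiples of P until we hit Q = (7, 9):
  1P = (10, 10)
  2P = (7, 2)
  3P = (6, 8)
  4P = (9, 7)
  5P = (1, 6)
  6P = (4, 0)
  7P = (1, 5)
  8P = (9, 4)
  9P = (6, 3)
  10P = (7, 9)
Match found at i = 10.

k = 10


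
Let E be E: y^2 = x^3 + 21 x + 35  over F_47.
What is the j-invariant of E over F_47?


Delta = -16(4 a^3 + 27 b^2) mod 47 = 33
-1728 * (4 a)^3 = -1728 * (4*21)^3 mod 47 = 45
j = 45 * 33^(-1) mod 47 = 27

j = 27 (mod 47)


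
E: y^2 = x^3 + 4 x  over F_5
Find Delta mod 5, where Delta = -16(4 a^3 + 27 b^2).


4 a^3 + 27 b^2 = 4*4^3 + 27*0^2 = 256 + 0 = 256
Delta = -16 * (256) = -4096
Delta mod 5 = 4

Delta = 4 (mod 5)


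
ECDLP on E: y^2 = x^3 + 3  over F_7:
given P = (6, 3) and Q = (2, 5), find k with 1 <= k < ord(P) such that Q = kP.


Enumerate multiples of P until we hit Q = (2, 5):
  1P = (6, 3)
  2P = (4, 5)
  3P = (5, 3)
  4P = (3, 4)
  5P = (2, 5)
Match found at i = 5.

k = 5


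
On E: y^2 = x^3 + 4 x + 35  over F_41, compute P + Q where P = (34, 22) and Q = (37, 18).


P != Q, so use the chord formula.
s = (y2 - y1) / (x2 - x1) = (37) / (3) mod 41 = 26
x3 = s^2 - x1 - x2 mod 41 = 26^2 - 34 - 37 = 31
y3 = s (x1 - x3) - y1 mod 41 = 26 * (34 - 31) - 22 = 15

P + Q = (31, 15)


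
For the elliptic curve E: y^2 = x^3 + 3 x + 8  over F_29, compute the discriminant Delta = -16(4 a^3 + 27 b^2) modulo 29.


4 a^3 + 27 b^2 = 4*3^3 + 27*8^2 = 108 + 1728 = 1836
Delta = -16 * (1836) = -29376
Delta mod 29 = 1

Delta = 1 (mod 29)


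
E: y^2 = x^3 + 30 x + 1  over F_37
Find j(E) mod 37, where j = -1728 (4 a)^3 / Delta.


Delta = -16(4 a^3 + 27 b^2) mod 37 = 23
-1728 * (4 a)^3 = -1728 * (4*30)^3 mod 37 = 27
j = 27 * 23^(-1) mod 37 = 6

j = 6 (mod 37)


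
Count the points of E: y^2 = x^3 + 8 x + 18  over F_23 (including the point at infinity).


For each x in F_23, count y with y^2 = x^3 + 8 x + 18 mod 23:
  x = 0: RHS = 18, y in [8, 15]  -> 2 point(s)
  x = 1: RHS = 4, y in [2, 21]  -> 2 point(s)
  x = 3: RHS = 0, y in [0]  -> 1 point(s)
  x = 6: RHS = 6, y in [11, 12]  -> 2 point(s)
  x = 7: RHS = 3, y in [7, 16]  -> 2 point(s)
  x = 12: RHS = 2, y in [5, 18]  -> 2 point(s)
  x = 20: RHS = 13, y in [6, 17]  -> 2 point(s)
  x = 22: RHS = 9, y in [3, 20]  -> 2 point(s)
Affine points: 15. Add the point at infinity: total = 16.

#E(F_23) = 16


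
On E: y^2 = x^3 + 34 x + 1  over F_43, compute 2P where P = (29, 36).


Doubling: s = (3 x1^2 + a) / (2 y1)
s = (3*29^2 + 34) / (2*36) mod 43 = 17
x3 = s^2 - 2 x1 mod 43 = 17^2 - 2*29 = 16
y3 = s (x1 - x3) - y1 mod 43 = 17 * (29 - 16) - 36 = 13

2P = (16, 13)


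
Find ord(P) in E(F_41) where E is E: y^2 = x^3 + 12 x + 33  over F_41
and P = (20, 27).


Compute successive multiples of P until we hit O:
  1P = (20, 27)
  2P = (33, 32)
  3P = (34, 37)
  4P = (26, 39)
  5P = (40, 15)
  6P = (24, 0)
  7P = (40, 26)
  8P = (26, 2)
  ... (continuing to 12P)
  12P = O

ord(P) = 12


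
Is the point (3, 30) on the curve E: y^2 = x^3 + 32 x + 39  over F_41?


Check whether y^2 = x^3 + 32 x + 39 (mod 41) for (x, y) = (3, 30).
LHS: y^2 = 30^2 mod 41 = 39
RHS: x^3 + 32 x + 39 = 3^3 + 32*3 + 39 mod 41 = 39
LHS = RHS

Yes, on the curve


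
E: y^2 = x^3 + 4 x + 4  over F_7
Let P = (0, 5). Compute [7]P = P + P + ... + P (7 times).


k = 7 = 111_2 (binary, LSB first: 111)
Double-and-add from P = (0, 5):
  bit 0 = 1: acc = O + (0, 5) = (0, 5)
  bit 1 = 1: acc = (0, 5) + (1, 3) = (3, 1)
  bit 2 = 1: acc = (3, 1) + (5, 4) = (3, 6)

7P = (3, 6)


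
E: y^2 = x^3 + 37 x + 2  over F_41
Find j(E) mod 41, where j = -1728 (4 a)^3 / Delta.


Delta = -16(4 a^3 + 27 b^2) mod 41 = 31
-1728 * (4 a)^3 = -1728 * (4*37)^3 mod 41 = 17
j = 17 * 31^(-1) mod 41 = 27

j = 27 (mod 41)


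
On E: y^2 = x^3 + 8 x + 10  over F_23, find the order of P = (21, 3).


Compute successive multiples of P until we hit O:
  1P = (21, 3)
  2P = (10, 3)
  3P = (15, 20)
  4P = (11, 7)
  5P = (16, 18)
  6P = (18, 11)
  7P = (9, 11)
  8P = (19, 11)
  ... (continuing to 21P)
  21P = O

ord(P) = 21


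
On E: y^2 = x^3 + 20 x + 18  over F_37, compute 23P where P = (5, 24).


k = 23 = 10111_2 (binary, LSB first: 11101)
Double-and-add from P = (5, 24):
  bit 0 = 1: acc = O + (5, 24) = (5, 24)
  bit 1 = 1: acc = (5, 24) + (23, 19) = (35, 9)
  bit 2 = 1: acc = (35, 9) + (25, 23) = (13, 12)
  bit 3 = 0: acc unchanged = (13, 12)
  bit 4 = 1: acc = (13, 12) + (24, 15) = (12, 32)

23P = (12, 32)


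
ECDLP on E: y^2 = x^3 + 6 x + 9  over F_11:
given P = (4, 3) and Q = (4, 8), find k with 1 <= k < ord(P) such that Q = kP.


Enumerate multiples of P until we hit Q = (4, 8):
  1P = (4, 3)
  2P = (7, 3)
  3P = (0, 8)
  4P = (1, 7)
  5P = (9, 0)
  6P = (1, 4)
  7P = (0, 3)
  8P = (7, 8)
  9P = (4, 8)
Match found at i = 9.

k = 9


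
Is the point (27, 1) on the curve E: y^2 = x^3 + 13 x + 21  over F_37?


Check whether y^2 = x^3 + 13 x + 21 (mod 37) for (x, y) = (27, 1).
LHS: y^2 = 1^2 mod 37 = 1
RHS: x^3 + 13 x + 21 = 27^3 + 13*27 + 21 mod 37 = 1
LHS = RHS

Yes, on the curve


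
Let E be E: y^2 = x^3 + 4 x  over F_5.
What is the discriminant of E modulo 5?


4 a^3 + 27 b^2 = 4*4^3 + 27*0^2 = 256 + 0 = 256
Delta = -16 * (256) = -4096
Delta mod 5 = 4

Delta = 4 (mod 5)


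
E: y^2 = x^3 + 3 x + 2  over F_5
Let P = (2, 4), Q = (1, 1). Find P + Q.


P != Q, so use the chord formula.
s = (y2 - y1) / (x2 - x1) = (2) / (4) mod 5 = 3
x3 = s^2 - x1 - x2 mod 5 = 3^2 - 2 - 1 = 1
y3 = s (x1 - x3) - y1 mod 5 = 3 * (2 - 1) - 4 = 4

P + Q = (1, 4)


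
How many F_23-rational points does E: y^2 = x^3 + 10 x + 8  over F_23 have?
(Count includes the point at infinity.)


For each x in F_23, count y with y^2 = x^3 + 10 x + 8 mod 23:
  x = 0: RHS = 8, y in [10, 13]  -> 2 point(s)
  x = 2: RHS = 13, y in [6, 17]  -> 2 point(s)
  x = 6: RHS = 8, y in [10, 13]  -> 2 point(s)
  x = 8: RHS = 2, y in [5, 18]  -> 2 point(s)
  x = 10: RHS = 4, y in [2, 21]  -> 2 point(s)
  x = 11: RHS = 0, y in [0]  -> 1 point(s)
  x = 12: RHS = 16, y in [4, 19]  -> 2 point(s)
  x = 13: RHS = 12, y in [9, 14]  -> 2 point(s)
  x = 16: RHS = 9, y in [3, 20]  -> 2 point(s)
  x = 17: RHS = 8, y in [10, 13]  -> 2 point(s)
  x = 21: RHS = 3, y in [7, 16]  -> 2 point(s)
Affine points: 21. Add the point at infinity: total = 22.

#E(F_23) = 22


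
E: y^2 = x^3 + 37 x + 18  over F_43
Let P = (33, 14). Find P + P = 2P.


Doubling: s = (3 x1^2 + a) / (2 y1)
s = (3*33^2 + 37) / (2*14) mod 43 = 32
x3 = s^2 - 2 x1 mod 43 = 32^2 - 2*33 = 12
y3 = s (x1 - x3) - y1 mod 43 = 32 * (33 - 12) - 14 = 13

2P = (12, 13)


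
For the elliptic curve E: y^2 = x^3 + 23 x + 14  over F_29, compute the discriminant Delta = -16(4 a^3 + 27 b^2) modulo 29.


4 a^3 + 27 b^2 = 4*23^3 + 27*14^2 = 48668 + 5292 = 53960
Delta = -16 * (53960) = -863360
Delta mod 29 = 28

Delta = 28 (mod 29)


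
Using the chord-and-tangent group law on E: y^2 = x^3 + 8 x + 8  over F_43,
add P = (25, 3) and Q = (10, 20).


P != Q, so use the chord formula.
s = (y2 - y1) / (x2 - x1) = (17) / (28) mod 43 = 39
x3 = s^2 - x1 - x2 mod 43 = 39^2 - 25 - 10 = 24
y3 = s (x1 - x3) - y1 mod 43 = 39 * (25 - 24) - 3 = 36

P + Q = (24, 36)


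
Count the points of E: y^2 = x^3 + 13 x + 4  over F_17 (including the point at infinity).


For each x in F_17, count y with y^2 = x^3 + 13 x + 4 mod 17:
  x = 0: RHS = 4, y in [2, 15]  -> 2 point(s)
  x = 1: RHS = 1, y in [1, 16]  -> 2 point(s)
  x = 2: RHS = 4, y in [2, 15]  -> 2 point(s)
  x = 3: RHS = 2, y in [6, 11]  -> 2 point(s)
  x = 4: RHS = 1, y in [1, 16]  -> 2 point(s)
  x = 6: RHS = 9, y in [3, 14]  -> 2 point(s)
  x = 7: RHS = 13, y in [8, 9]  -> 2 point(s)
  x = 8: RHS = 8, y in [5, 12]  -> 2 point(s)
  x = 9: RHS = 0, y in [0]  -> 1 point(s)
  x = 11: RHS = 16, y in [4, 13]  -> 2 point(s)
  x = 12: RHS = 1, y in [1, 16]  -> 2 point(s)
  x = 15: RHS = 4, y in [2, 15]  -> 2 point(s)
Affine points: 23. Add the point at infinity: total = 24.

#E(F_17) = 24


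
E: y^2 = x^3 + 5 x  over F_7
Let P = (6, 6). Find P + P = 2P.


Doubling: s = (3 x1^2 + a) / (2 y1)
s = (3*6^2 + 5) / (2*6) mod 7 = 3
x3 = s^2 - 2 x1 mod 7 = 3^2 - 2*6 = 4
y3 = s (x1 - x3) - y1 mod 7 = 3 * (6 - 4) - 6 = 0

2P = (4, 0)


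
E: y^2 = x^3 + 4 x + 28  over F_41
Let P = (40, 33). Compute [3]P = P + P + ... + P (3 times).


k = 3 = 11_2 (binary, LSB first: 11)
Double-and-add from P = (40, 33):
  bit 0 = 1: acc = O + (40, 33) = (40, 33)
  bit 1 = 1: acc = (40, 33) + (11, 3) = (27, 37)

3P = (27, 37)


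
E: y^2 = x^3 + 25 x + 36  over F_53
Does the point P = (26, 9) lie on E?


Check whether y^2 = x^3 + 25 x + 36 (mod 53) for (x, y) = (26, 9).
LHS: y^2 = 9^2 mod 53 = 28
RHS: x^3 + 25 x + 36 = 26^3 + 25*26 + 36 mod 53 = 30
LHS != RHS

No, not on the curve


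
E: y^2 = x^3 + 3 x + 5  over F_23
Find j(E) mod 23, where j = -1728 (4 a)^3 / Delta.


Delta = -16(4 a^3 + 27 b^2) mod 23 = 7
-1728 * (4 a)^3 = -1728 * (4*3)^3 mod 23 = 14
j = 14 * 7^(-1) mod 23 = 2

j = 2 (mod 23)


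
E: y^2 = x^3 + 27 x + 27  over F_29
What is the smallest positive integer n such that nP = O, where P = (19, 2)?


Compute successive multiples of P until we hit O:
  1P = (19, 2)
  2P = (24, 17)
  3P = (24, 12)
  4P = (19, 27)
  5P = O

ord(P) = 5


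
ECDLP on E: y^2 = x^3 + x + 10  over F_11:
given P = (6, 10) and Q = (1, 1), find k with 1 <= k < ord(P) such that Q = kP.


Enumerate multiples of P until we hit Q = (1, 1):
  1P = (6, 10)
  2P = (2, 3)
  3P = (4, 10)
  4P = (1, 1)
Match found at i = 4.

k = 4


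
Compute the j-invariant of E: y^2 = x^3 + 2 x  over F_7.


Delta = -16(4 a^3 + 27 b^2) mod 7 = 6
-1728 * (4 a)^3 = -1728 * (4*2)^3 mod 7 = 1
j = 1 * 6^(-1) mod 7 = 6

j = 6 (mod 7)


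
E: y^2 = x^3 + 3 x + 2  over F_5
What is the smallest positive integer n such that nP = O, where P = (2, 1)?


Compute successive multiples of P until we hit O:
  1P = (2, 1)
  2P = (1, 4)
  3P = (1, 1)
  4P = (2, 4)
  5P = O

ord(P) = 5


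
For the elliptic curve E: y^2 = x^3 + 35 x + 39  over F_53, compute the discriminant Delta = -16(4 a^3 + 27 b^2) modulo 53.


4 a^3 + 27 b^2 = 4*35^3 + 27*39^2 = 171500 + 41067 = 212567
Delta = -16 * (212567) = -3401072
Delta mod 53 = 44

Delta = 44 (mod 53)


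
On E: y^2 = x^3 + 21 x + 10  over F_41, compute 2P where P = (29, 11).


Doubling: s = (3 x1^2 + a) / (2 y1)
s = (3*29^2 + 21) / (2*11) mod 41 = 15
x3 = s^2 - 2 x1 mod 41 = 15^2 - 2*29 = 3
y3 = s (x1 - x3) - y1 mod 41 = 15 * (29 - 3) - 11 = 10

2P = (3, 10)


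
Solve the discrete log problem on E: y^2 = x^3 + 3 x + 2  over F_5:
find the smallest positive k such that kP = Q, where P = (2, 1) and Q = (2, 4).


Enumerate multiples of P until we hit Q = (2, 4):
  1P = (2, 1)
  2P = (1, 4)
  3P = (1, 1)
  4P = (2, 4)
Match found at i = 4.

k = 4


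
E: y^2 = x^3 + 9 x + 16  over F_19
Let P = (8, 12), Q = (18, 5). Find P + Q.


P != Q, so use the chord formula.
s = (y2 - y1) / (x2 - x1) = (12) / (10) mod 19 = 5
x3 = s^2 - x1 - x2 mod 19 = 5^2 - 8 - 18 = 18
y3 = s (x1 - x3) - y1 mod 19 = 5 * (8 - 18) - 12 = 14

P + Q = (18, 14)


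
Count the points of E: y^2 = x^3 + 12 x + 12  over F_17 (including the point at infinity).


For each x in F_17, count y with y^2 = x^3 + 12 x + 12 mod 17:
  x = 1: RHS = 8, y in [5, 12]  -> 2 point(s)
  x = 8: RHS = 8, y in [5, 12]  -> 2 point(s)
  x = 9: RHS = 16, y in [4, 13]  -> 2 point(s)
  x = 11: RHS = 13, y in [8, 9]  -> 2 point(s)
  x = 13: RHS = 2, y in [6, 11]  -> 2 point(s)
  x = 14: RHS = 0, y in [0]  -> 1 point(s)
  x = 16: RHS = 16, y in [4, 13]  -> 2 point(s)
Affine points: 13. Add the point at infinity: total = 14.

#E(F_17) = 14


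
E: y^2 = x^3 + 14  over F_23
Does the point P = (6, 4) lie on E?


Check whether y^2 = x^3 + 0 x + 14 (mod 23) for (x, y) = (6, 4).
LHS: y^2 = 4^2 mod 23 = 16
RHS: x^3 + 0 x + 14 = 6^3 + 0*6 + 14 mod 23 = 0
LHS != RHS

No, not on the curve


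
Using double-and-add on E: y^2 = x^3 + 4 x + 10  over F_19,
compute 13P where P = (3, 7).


k = 13 = 1101_2 (binary, LSB first: 1011)
Double-and-add from P = (3, 7):
  bit 0 = 1: acc = O + (3, 7) = (3, 7)
  bit 1 = 0: acc unchanged = (3, 7)
  bit 2 = 1: acc = (3, 7) + (13, 6) = (7, 1)
  bit 3 = 1: acc = (7, 1) + (2, 8) = (15, 14)

13P = (15, 14)


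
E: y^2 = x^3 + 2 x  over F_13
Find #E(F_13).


For each x in F_13, count y with y^2 = x^3 + 2 x + 0 mod 13:
  x = 0: RHS = 0, y in [0]  -> 1 point(s)
  x = 1: RHS = 3, y in [4, 9]  -> 2 point(s)
  x = 2: RHS = 12, y in [5, 8]  -> 2 point(s)
  x = 11: RHS = 1, y in [1, 12]  -> 2 point(s)
  x = 12: RHS = 10, y in [6, 7]  -> 2 point(s)
Affine points: 9. Add the point at infinity: total = 10.

#E(F_13) = 10


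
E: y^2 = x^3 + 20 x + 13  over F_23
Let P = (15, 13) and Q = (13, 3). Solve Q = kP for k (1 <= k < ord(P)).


Enumerate multiples of P until we hit Q = (13, 3):
  1P = (15, 13)
  2P = (6, 2)
  3P = (14, 1)
  4P = (0, 6)
  5P = (12, 16)
  6P = (20, 15)
  7P = (13, 20)
  8P = (13, 3)
Match found at i = 8.

k = 8


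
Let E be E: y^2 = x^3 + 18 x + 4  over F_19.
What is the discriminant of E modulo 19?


4 a^3 + 27 b^2 = 4*18^3 + 27*4^2 = 23328 + 432 = 23760
Delta = -16 * (23760) = -380160
Delta mod 19 = 11

Delta = 11 (mod 19)


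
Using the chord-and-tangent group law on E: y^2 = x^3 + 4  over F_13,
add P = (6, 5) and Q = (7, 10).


P != Q, so use the chord formula.
s = (y2 - y1) / (x2 - x1) = (5) / (1) mod 13 = 5
x3 = s^2 - x1 - x2 mod 13 = 5^2 - 6 - 7 = 12
y3 = s (x1 - x3) - y1 mod 13 = 5 * (6 - 12) - 5 = 4

P + Q = (12, 4)


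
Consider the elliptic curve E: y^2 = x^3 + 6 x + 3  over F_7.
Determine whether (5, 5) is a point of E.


Check whether y^2 = x^3 + 6 x + 3 (mod 7) for (x, y) = (5, 5).
LHS: y^2 = 5^2 mod 7 = 4
RHS: x^3 + 6 x + 3 = 5^3 + 6*5 + 3 mod 7 = 4
LHS = RHS

Yes, on the curve


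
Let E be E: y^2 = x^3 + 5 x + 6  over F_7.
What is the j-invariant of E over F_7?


Delta = -16(4 a^3 + 27 b^2) mod 7 = 3
-1728 * (4 a)^3 = -1728 * (4*5)^3 mod 7 = 6
j = 6 * 3^(-1) mod 7 = 2

j = 2 (mod 7)


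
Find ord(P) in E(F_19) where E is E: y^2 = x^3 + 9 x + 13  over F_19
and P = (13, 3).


Compute successive multiples of P until we hit O:
  1P = (13, 3)
  2P = (17, 14)
  3P = (12, 14)
  4P = (1, 17)
  5P = (9, 5)
  6P = (2, 1)
  7P = (10, 1)
  8P = (7, 1)
  ... (continuing to 21P)
  21P = O

ord(P) = 21


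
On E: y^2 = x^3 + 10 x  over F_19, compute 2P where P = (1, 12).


k = 2 = 10_2 (binary, LSB first: 01)
Double-and-add from P = (1, 12):
  bit 0 = 0: acc unchanged = O
  bit 1 = 1: acc = O + (4, 3) = (4, 3)

2P = (4, 3)


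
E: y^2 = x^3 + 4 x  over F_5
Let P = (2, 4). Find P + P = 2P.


Doubling: s = (3 x1^2 + a) / (2 y1)
s = (3*2^2 + 4) / (2*4) mod 5 = 2
x3 = s^2 - 2 x1 mod 5 = 2^2 - 2*2 = 0
y3 = s (x1 - x3) - y1 mod 5 = 2 * (2 - 0) - 4 = 0

2P = (0, 0)


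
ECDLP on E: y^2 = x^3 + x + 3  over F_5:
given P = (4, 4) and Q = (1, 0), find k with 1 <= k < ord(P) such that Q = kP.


Enumerate multiples of P until we hit Q = (1, 0):
  1P = (4, 4)
  2P = (1, 0)
Match found at i = 2.

k = 2


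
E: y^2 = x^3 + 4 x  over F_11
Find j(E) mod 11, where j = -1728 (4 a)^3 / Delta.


Delta = -16(4 a^3 + 27 b^2) mod 11 = 7
-1728 * (4 a)^3 = -1728 * (4*4)^3 mod 11 = 7
j = 7 * 7^(-1) mod 11 = 1

j = 1 (mod 11)


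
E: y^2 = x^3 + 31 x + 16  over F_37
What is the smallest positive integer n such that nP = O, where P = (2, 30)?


Compute successive multiples of P until we hit O:
  1P = (2, 30)
  2P = (6, 14)
  3P = (8, 31)
  4P = (26, 3)
  5P = (12, 9)
  6P = (30, 14)
  7P = (31, 13)
  8P = (1, 23)
  ... (continuing to 23P)
  23P = O

ord(P) = 23


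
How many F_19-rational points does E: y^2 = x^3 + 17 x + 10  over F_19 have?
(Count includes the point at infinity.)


For each x in F_19, count y with y^2 = x^3 + 17 x + 10 mod 19:
  x = 1: RHS = 9, y in [3, 16]  -> 2 point(s)
  x = 4: RHS = 9, y in [3, 16]  -> 2 point(s)
  x = 5: RHS = 11, y in [7, 12]  -> 2 point(s)
  x = 6: RHS = 5, y in [9, 10]  -> 2 point(s)
  x = 7: RHS = 16, y in [4, 15]  -> 2 point(s)
  x = 12: RHS = 4, y in [2, 17]  -> 2 point(s)
  x = 14: RHS = 9, y in [3, 16]  -> 2 point(s)
  x = 15: RHS = 11, y in [7, 12]  -> 2 point(s)
  x = 17: RHS = 6, y in [5, 14]  -> 2 point(s)
  x = 18: RHS = 11, y in [7, 12]  -> 2 point(s)
Affine points: 20. Add the point at infinity: total = 21.

#E(F_19) = 21


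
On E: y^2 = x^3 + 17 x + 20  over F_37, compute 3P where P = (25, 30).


k = 3 = 11_2 (binary, LSB first: 11)
Double-and-add from P = (25, 30):
  bit 0 = 1: acc = O + (25, 30) = (25, 30)
  bit 1 = 1: acc = (25, 30) + (33, 31) = (27, 16)

3P = (27, 16)


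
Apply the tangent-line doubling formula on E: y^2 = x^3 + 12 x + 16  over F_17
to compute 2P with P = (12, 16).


Doubling: s = (3 x1^2 + a) / (2 y1)
s = (3*12^2 + 12) / (2*16) mod 17 = 16
x3 = s^2 - 2 x1 mod 17 = 16^2 - 2*12 = 11
y3 = s (x1 - x3) - y1 mod 17 = 16 * (12 - 11) - 16 = 0

2P = (11, 0)


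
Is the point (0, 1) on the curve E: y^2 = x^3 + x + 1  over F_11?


Check whether y^2 = x^3 + 1 x + 1 (mod 11) for (x, y) = (0, 1).
LHS: y^2 = 1^2 mod 11 = 1
RHS: x^3 + 1 x + 1 = 0^3 + 1*0 + 1 mod 11 = 1
LHS = RHS

Yes, on the curve


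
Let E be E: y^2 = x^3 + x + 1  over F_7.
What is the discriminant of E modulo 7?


4 a^3 + 27 b^2 = 4*1^3 + 27*1^2 = 4 + 27 = 31
Delta = -16 * (31) = -496
Delta mod 7 = 1

Delta = 1 (mod 7)


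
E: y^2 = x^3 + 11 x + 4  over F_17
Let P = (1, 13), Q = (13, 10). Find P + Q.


P != Q, so use the chord formula.
s = (y2 - y1) / (x2 - x1) = (14) / (12) mod 17 = 4
x3 = s^2 - x1 - x2 mod 17 = 4^2 - 1 - 13 = 2
y3 = s (x1 - x3) - y1 mod 17 = 4 * (1 - 2) - 13 = 0

P + Q = (2, 0)


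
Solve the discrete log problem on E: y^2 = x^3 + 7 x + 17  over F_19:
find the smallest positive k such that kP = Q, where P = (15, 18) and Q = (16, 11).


Enumerate multiples of P until we hit Q = (16, 11):
  1P = (15, 18)
  2P = (9, 7)
  3P = (1, 14)
  4P = (12, 10)
  5P = (16, 11)
Match found at i = 5.

k = 5


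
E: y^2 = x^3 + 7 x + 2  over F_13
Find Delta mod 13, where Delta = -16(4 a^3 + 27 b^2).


4 a^3 + 27 b^2 = 4*7^3 + 27*2^2 = 1372 + 108 = 1480
Delta = -16 * (1480) = -23680
Delta mod 13 = 6

Delta = 6 (mod 13)


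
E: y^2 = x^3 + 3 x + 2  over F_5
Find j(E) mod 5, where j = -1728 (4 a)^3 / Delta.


Delta = -16(4 a^3 + 27 b^2) mod 5 = 4
-1728 * (4 a)^3 = -1728 * (4*3)^3 mod 5 = 1
j = 1 * 4^(-1) mod 5 = 4

j = 4 (mod 5)


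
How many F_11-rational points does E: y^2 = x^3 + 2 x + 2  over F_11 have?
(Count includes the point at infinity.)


For each x in F_11, count y with y^2 = x^3 + 2 x + 2 mod 11:
  x = 1: RHS = 5, y in [4, 7]  -> 2 point(s)
  x = 2: RHS = 3, y in [5, 6]  -> 2 point(s)
  x = 5: RHS = 5, y in [4, 7]  -> 2 point(s)
  x = 9: RHS = 1, y in [1, 10]  -> 2 point(s)
Affine points: 8. Add the point at infinity: total = 9.

#E(F_11) = 9


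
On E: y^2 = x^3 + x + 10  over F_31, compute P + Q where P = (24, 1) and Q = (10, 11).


P != Q, so use the chord formula.
s = (y2 - y1) / (x2 - x1) = (10) / (17) mod 31 = 17
x3 = s^2 - x1 - x2 mod 31 = 17^2 - 24 - 10 = 7
y3 = s (x1 - x3) - y1 mod 31 = 17 * (24 - 7) - 1 = 9

P + Q = (7, 9)


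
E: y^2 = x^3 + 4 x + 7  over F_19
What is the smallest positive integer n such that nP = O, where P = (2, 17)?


Compute successive multiples of P until we hit O:
  1P = (2, 17)
  2P = (12, 4)
  3P = (16, 5)
  4P = (6, 0)
  5P = (16, 14)
  6P = (12, 15)
  7P = (2, 2)
  8P = O

ord(P) = 8


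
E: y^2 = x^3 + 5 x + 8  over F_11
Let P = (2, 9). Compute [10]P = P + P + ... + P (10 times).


k = 10 = 1010_2 (binary, LSB first: 0101)
Double-and-add from P = (2, 9):
  bit 0 = 0: acc unchanged = O
  bit 1 = 1: acc = O + (1, 6) = (1, 6)
  bit 2 = 0: acc unchanged = (1, 6)
  bit 3 = 1: acc = (1, 6) + (9, 1) = (5, 2)

10P = (5, 2)


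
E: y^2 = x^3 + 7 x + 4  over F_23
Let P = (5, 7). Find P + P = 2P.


Doubling: s = (3 x1^2 + a) / (2 y1)
s = (3*5^2 + 7) / (2*7) mod 23 = 19
x3 = s^2 - 2 x1 mod 23 = 19^2 - 2*5 = 6
y3 = s (x1 - x3) - y1 mod 23 = 19 * (5 - 6) - 7 = 20

2P = (6, 20)


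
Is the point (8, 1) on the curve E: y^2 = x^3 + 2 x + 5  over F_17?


Check whether y^2 = x^3 + 2 x + 5 (mod 17) for (x, y) = (8, 1).
LHS: y^2 = 1^2 mod 17 = 1
RHS: x^3 + 2 x + 5 = 8^3 + 2*8 + 5 mod 17 = 6
LHS != RHS

No, not on the curve


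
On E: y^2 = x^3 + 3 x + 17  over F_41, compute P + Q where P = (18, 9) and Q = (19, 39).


P != Q, so use the chord formula.
s = (y2 - y1) / (x2 - x1) = (30) / (1) mod 41 = 30
x3 = s^2 - x1 - x2 mod 41 = 30^2 - 18 - 19 = 2
y3 = s (x1 - x3) - y1 mod 41 = 30 * (18 - 2) - 9 = 20

P + Q = (2, 20)


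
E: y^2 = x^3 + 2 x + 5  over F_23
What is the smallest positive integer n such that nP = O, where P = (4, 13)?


Compute successive multiples of P until we hit O:
  1P = (4, 13)
  2P = (4, 10)
  3P = O

ord(P) = 3


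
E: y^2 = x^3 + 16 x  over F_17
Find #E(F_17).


For each x in F_17, count y with y^2 = x^3 + 16 x + 0 mod 17:
  x = 0: RHS = 0, y in [0]  -> 1 point(s)
  x = 1: RHS = 0, y in [0]  -> 1 point(s)
  x = 4: RHS = 9, y in [3, 14]  -> 2 point(s)
  x = 5: RHS = 1, y in [1, 16]  -> 2 point(s)
  x = 7: RHS = 13, y in [8, 9]  -> 2 point(s)
  x = 10: RHS = 4, y in [2, 15]  -> 2 point(s)
  x = 12: RHS = 16, y in [4, 13]  -> 2 point(s)
  x = 13: RHS = 8, y in [5, 12]  -> 2 point(s)
  x = 16: RHS = 0, y in [0]  -> 1 point(s)
Affine points: 15. Add the point at infinity: total = 16.

#E(F_17) = 16


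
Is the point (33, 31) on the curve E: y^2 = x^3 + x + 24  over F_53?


Check whether y^2 = x^3 + 1 x + 24 (mod 53) for (x, y) = (33, 31).
LHS: y^2 = 31^2 mod 53 = 7
RHS: x^3 + 1 x + 24 = 33^3 + 1*33 + 24 mod 53 = 7
LHS = RHS

Yes, on the curve


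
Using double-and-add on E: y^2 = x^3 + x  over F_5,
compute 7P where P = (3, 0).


k = 7 = 111_2 (binary, LSB first: 111)
Double-and-add from P = (3, 0):
  bit 0 = 1: acc = O + (3, 0) = (3, 0)
  bit 1 = 1: acc = (3, 0) + O = (3, 0)
  bit 2 = 1: acc = (3, 0) + O = (3, 0)

7P = (3, 0)


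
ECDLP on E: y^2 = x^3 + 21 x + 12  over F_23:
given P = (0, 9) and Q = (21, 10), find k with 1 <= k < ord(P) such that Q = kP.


Enumerate multiples of P until we hit Q = (21, 10):
  1P = (0, 9)
  2P = (2, 4)
  3P = (10, 16)
  4P = (22, 17)
  5P = (19, 5)
  6P = (5, 9)
  7P = (18, 14)
  8P = (6, 20)
  9P = (21, 10)
Match found at i = 9.

k = 9


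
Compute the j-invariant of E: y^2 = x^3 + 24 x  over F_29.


Delta = -16(4 a^3 + 27 b^2) mod 29 = 25
-1728 * (4 a)^3 = -1728 * (4*24)^3 mod 29 = 19
j = 19 * 25^(-1) mod 29 = 17

j = 17 (mod 29)


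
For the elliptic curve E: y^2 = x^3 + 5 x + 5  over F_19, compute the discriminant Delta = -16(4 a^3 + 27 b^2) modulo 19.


4 a^3 + 27 b^2 = 4*5^3 + 27*5^2 = 500 + 675 = 1175
Delta = -16 * (1175) = -18800
Delta mod 19 = 10

Delta = 10 (mod 19)


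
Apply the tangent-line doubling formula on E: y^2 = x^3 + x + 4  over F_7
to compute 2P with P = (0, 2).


Doubling: s = (3 x1^2 + a) / (2 y1)
s = (3*0^2 + 1) / (2*2) mod 7 = 2
x3 = s^2 - 2 x1 mod 7 = 2^2 - 2*0 = 4
y3 = s (x1 - x3) - y1 mod 7 = 2 * (0 - 4) - 2 = 4

2P = (4, 4)


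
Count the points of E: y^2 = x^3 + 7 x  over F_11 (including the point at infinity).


For each x in F_11, count y with y^2 = x^3 + 7 x + 0 mod 11:
  x = 0: RHS = 0, y in [0]  -> 1 point(s)
  x = 2: RHS = 0, y in [0]  -> 1 point(s)
  x = 3: RHS = 4, y in [2, 9]  -> 2 point(s)
  x = 4: RHS = 4, y in [2, 9]  -> 2 point(s)
  x = 6: RHS = 5, y in [4, 7]  -> 2 point(s)
  x = 9: RHS = 0, y in [0]  -> 1 point(s)
  x = 10: RHS = 3, y in [5, 6]  -> 2 point(s)
Affine points: 11. Add the point at infinity: total = 12.

#E(F_11) = 12


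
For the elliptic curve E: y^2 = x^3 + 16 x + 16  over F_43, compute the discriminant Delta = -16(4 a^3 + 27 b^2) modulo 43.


4 a^3 + 27 b^2 = 4*16^3 + 27*16^2 = 16384 + 6912 = 23296
Delta = -16 * (23296) = -372736
Delta mod 43 = 31

Delta = 31 (mod 43)


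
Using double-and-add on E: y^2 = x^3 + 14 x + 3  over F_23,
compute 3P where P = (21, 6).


k = 3 = 11_2 (binary, LSB first: 11)
Double-and-add from P = (21, 6):
  bit 0 = 1: acc = O + (21, 6) = (21, 6)
  bit 1 = 1: acc = (21, 6) + (17, 18) = (17, 5)

3P = (17, 5)


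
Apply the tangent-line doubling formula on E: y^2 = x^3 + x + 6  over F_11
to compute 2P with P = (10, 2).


Doubling: s = (3 x1^2 + a) / (2 y1)
s = (3*10^2 + 1) / (2*2) mod 11 = 1
x3 = s^2 - 2 x1 mod 11 = 1^2 - 2*10 = 3
y3 = s (x1 - x3) - y1 mod 11 = 1 * (10 - 3) - 2 = 5

2P = (3, 5)


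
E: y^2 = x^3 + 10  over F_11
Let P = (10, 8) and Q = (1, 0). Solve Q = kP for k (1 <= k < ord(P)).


Enumerate multiples of P until we hit Q = (1, 0):
  1P = (10, 8)
  2P = (5, 6)
  3P = (1, 0)
Match found at i = 3.

k = 3


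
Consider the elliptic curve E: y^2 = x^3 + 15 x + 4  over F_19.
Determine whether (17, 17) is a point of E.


Check whether y^2 = x^3 + 15 x + 4 (mod 19) for (x, y) = (17, 17).
LHS: y^2 = 17^2 mod 19 = 4
RHS: x^3 + 15 x + 4 = 17^3 + 15*17 + 4 mod 19 = 4
LHS = RHS

Yes, on the curve


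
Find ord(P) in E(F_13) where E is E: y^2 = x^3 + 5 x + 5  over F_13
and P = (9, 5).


Compute successive multiples of P until we hit O:
  1P = (9, 5)
  2P = (11, 0)
  3P = (9, 8)
  4P = O

ord(P) = 4


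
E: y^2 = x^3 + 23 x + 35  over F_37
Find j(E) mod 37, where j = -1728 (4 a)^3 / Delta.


Delta = -16(4 a^3 + 27 b^2) mod 37 = 25
-1728 * (4 a)^3 = -1728 * (4*23)^3 mod 37 = 31
j = 31 * 25^(-1) mod 37 = 19

j = 19 (mod 37)


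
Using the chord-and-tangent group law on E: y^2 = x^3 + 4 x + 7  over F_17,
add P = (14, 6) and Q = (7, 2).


P != Q, so use the chord formula.
s = (y2 - y1) / (x2 - x1) = (13) / (10) mod 17 = 3
x3 = s^2 - x1 - x2 mod 17 = 3^2 - 14 - 7 = 5
y3 = s (x1 - x3) - y1 mod 17 = 3 * (14 - 5) - 6 = 4

P + Q = (5, 4)


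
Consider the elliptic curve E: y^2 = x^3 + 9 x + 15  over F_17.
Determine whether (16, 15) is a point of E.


Check whether y^2 = x^3 + 9 x + 15 (mod 17) for (x, y) = (16, 15).
LHS: y^2 = 15^2 mod 17 = 4
RHS: x^3 + 9 x + 15 = 16^3 + 9*16 + 15 mod 17 = 5
LHS != RHS

No, not on the curve


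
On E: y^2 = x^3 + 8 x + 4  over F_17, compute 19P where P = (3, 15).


k = 19 = 10011_2 (binary, LSB first: 11001)
Double-and-add from P = (3, 15):
  bit 0 = 1: acc = O + (3, 15) = (3, 15)
  bit 1 = 1: acc = (3, 15) + (10, 8) = (5, 4)
  bit 2 = 0: acc unchanged = (5, 4)
  bit 3 = 0: acc unchanged = (5, 4)
  bit 4 = 1: acc = (5, 4) + (4, 10) = (10, 9)

19P = (10, 9)


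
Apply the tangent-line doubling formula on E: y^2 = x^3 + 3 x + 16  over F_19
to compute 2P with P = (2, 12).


Doubling: s = (3 x1^2 + a) / (2 y1)
s = (3*2^2 + 3) / (2*12) mod 19 = 3
x3 = s^2 - 2 x1 mod 19 = 3^2 - 2*2 = 5
y3 = s (x1 - x3) - y1 mod 19 = 3 * (2 - 5) - 12 = 17

2P = (5, 17)
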